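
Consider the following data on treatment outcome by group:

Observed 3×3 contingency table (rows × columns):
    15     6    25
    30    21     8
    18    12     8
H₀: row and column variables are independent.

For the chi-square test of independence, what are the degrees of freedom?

degrees of freedom = 4

df = (r−1)(c−1) = (3−1)·(3−1) = 4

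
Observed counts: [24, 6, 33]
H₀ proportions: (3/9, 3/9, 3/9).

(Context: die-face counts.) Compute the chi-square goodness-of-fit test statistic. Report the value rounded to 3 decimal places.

n = 63; E_i = n·p_i = [21.00, 21.00, 21.00]
χ² = (24−21.00)²/21.00 + (6−21.00)²/21.00 + (33−21.00)²/21.00 = 18.0000
df = 2

test statistic = 18.000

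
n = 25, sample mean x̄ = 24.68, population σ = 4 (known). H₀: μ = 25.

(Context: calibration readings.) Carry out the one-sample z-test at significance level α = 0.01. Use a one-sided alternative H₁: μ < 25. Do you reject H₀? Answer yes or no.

reject H₀: no

SE = σ/√n = 4/√25 = 0.8000
z = (x̄−μ₀)/SE = (24.68−25)/0.8000 = -0.4000
p-value (one-sided, H₁ less) = 0.34458
At α=0.01: p ≥ α → fail to reject H₀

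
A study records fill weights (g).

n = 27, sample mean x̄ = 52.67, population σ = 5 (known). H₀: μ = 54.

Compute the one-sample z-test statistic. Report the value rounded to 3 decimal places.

test statistic = -1.382

SE = σ/√n = 5/√27 = 0.9623
z = (x̄−μ₀)/SE = (52.67−54)/0.9623 = -1.3822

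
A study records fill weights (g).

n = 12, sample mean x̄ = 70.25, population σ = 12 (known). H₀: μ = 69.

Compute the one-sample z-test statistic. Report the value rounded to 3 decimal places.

test statistic = 0.361

SE = σ/√n = 12/√12 = 3.4641
z = (x̄−μ₀)/SE = (70.25−69)/3.4641 = 0.3608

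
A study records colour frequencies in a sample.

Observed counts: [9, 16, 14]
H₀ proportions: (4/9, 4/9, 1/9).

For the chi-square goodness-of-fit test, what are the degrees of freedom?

df = k − 1 = 3 − 1 = 2

degrees of freedom = 2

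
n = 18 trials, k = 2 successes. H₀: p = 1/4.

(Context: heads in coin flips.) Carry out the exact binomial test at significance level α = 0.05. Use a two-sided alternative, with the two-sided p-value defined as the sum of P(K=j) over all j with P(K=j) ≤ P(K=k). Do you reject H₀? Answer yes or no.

Exact binomial: n=18, k=2, p₀=1/4=0.2500
P(X=j) = C(n,j)·p₀^j·(1−p₀)^(n−j); p = Σ P(X=j) over j with P(X=j) ≤ P(X=2)
p-value (two-sided) = 0.27429
At α=0.05: p ≥ α → fail to reject H₀

reject H₀: no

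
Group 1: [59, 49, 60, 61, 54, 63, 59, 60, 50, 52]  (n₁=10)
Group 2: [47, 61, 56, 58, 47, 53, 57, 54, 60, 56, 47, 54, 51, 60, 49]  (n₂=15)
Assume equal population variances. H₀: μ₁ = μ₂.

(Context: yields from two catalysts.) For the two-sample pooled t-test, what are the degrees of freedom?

df = n₁ + n₂ − 2 = 10 + 15 − 2 = 23

degrees of freedom = 23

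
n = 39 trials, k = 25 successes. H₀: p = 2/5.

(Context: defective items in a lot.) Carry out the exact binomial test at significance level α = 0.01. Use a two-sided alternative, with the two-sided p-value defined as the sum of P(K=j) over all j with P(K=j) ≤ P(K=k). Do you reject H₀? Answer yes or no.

reject H₀: yes

Exact binomial: n=39, k=25, p₀=2/5=0.4000
P(X=j) = C(n,j)·p₀^j·(1−p₀)^(n−j); p = Σ P(X=j) over j with P(X=j) ≤ P(X=25)
p-value (two-sided) = 0.00287
At α=0.01: p < α → reject H₀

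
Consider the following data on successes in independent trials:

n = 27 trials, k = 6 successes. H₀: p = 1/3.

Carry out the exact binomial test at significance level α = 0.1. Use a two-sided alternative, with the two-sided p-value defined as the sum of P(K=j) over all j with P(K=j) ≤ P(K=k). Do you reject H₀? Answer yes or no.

Exact binomial: n=27, k=6, p₀=1/3=0.3333
P(X=j) = C(n,j)·p₀^j·(1−p₀)^(n−j); p = Σ P(X=j) over j with P(X=j) ≤ P(X=6)
p-value (two-sided) = 0.30708
At α=0.1: p ≥ α → fail to reject H₀

reject H₀: no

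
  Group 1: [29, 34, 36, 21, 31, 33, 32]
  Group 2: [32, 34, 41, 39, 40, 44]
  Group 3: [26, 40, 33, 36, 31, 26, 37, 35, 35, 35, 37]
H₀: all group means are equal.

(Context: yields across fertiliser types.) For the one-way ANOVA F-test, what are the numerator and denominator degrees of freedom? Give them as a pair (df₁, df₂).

k = 3 groups, N = 24 total
df = (k−1, N−k) = (3−1, 24−3) = (2, 21)

degrees of freedom = [2, 21]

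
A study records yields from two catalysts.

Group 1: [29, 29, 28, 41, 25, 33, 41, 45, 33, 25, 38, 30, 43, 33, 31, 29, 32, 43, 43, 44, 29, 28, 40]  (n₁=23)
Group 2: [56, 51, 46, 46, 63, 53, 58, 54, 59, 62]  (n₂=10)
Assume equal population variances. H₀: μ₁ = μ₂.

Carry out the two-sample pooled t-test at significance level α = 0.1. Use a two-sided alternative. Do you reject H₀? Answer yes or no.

reject H₀: yes

x̄₁=34.435, s₁=6.659, n₁=23
x̄₂=54.800, s₂=5.978, n₂=10
s_p² = [22·6.659² + 9·5.978²]/31 = 41.8468
SE = √(s_p²·(1/23+1/10)) = 2.4503
t = (34.435−54.800)/2.4503 = -8.3112
df = 31
p-value (two-sided) = 0.00000
At α=0.1: p < α → reject H₀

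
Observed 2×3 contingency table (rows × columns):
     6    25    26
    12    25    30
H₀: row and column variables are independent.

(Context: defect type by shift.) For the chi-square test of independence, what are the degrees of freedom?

df = (r−1)(c−1) = (2−1)·(3−1) = 2

degrees of freedom = 2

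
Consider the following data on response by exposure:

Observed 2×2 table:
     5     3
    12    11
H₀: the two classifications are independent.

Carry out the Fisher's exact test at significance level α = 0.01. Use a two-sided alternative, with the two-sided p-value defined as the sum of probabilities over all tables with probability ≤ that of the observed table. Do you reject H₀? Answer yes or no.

Margins: r₁=8, r₂=23, c₁=17, c₂=14, n=31
p_obs = C(8,5)·C(23,12)/C(31,17); sum pmf over tables with pmf ≤ p_obs
p-value (two-sided) = 0.69800
At α=0.01: p ≥ α → fail to reject H₀

reject H₀: no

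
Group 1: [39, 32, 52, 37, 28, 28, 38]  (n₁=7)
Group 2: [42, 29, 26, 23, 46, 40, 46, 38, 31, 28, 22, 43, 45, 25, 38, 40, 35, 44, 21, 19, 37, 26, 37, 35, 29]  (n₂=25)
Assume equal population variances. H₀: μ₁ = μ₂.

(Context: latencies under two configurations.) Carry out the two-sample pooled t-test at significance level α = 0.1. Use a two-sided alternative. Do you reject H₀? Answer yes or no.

reject H₀: no

x̄₁=36.286, s₁=8.301, n₁=7
x̄₂=33.800, s₂=8.515, n₂=25
s_p² = [6·8.301² + 24·8.515²]/30 = 71.7810
SE = √(s_p²·(1/7+1/25)) = 3.6229
t = (36.286−33.800)/3.6229 = 0.6861
df = 30
p-value (two-sided) = 0.49792
At α=0.1: p ≥ α → fail to reject H₀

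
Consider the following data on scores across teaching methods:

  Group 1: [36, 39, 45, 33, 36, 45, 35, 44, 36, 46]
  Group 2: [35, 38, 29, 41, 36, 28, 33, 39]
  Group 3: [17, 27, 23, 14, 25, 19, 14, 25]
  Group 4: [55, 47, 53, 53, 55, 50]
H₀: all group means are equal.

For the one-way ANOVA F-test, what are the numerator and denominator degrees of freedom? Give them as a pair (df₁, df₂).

k = 4 groups, N = 32 total
df = (k−1, N−k) = (4−1, 32−4) = (3, 28)

degrees of freedom = [3, 28]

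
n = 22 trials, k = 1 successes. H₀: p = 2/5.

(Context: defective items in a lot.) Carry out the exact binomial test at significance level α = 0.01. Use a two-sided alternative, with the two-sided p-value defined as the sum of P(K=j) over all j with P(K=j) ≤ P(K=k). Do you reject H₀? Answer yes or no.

reject H₀: yes

Exact binomial: n=22, k=1, p₀=2/5=0.4000
P(X=j) = C(n,j)·p₀^j·(1−p₀)^(n−j); p = Σ P(X=j) over j with P(X=j) ≤ P(X=1)
p-value (two-sided) = 0.00028
At α=0.01: p < α → reject H₀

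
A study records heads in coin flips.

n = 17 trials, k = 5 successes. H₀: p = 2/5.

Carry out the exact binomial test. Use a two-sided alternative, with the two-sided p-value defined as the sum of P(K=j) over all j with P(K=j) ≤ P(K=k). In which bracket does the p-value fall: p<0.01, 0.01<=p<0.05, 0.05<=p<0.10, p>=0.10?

Exact binomial: n=17, k=5, p₀=2/5=0.4000
P(X=j) = C(n,j)·p₀^j·(1−p₀)^(n−j); p = Σ P(X=j) over j with P(X=j) ≤ P(X=5)
p-value (two-sided) = 0.46287
→ bracket: p>=0.10

p-value bracket: p>=0.10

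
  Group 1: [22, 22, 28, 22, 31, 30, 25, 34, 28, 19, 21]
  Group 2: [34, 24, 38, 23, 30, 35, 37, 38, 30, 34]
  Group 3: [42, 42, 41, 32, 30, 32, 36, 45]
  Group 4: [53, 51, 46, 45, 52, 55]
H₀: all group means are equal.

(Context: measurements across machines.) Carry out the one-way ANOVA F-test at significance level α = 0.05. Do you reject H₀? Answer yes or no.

Group means [25.64, 32.30, 37.50, 50.33], grand mean 34.486
SSB = Σnᵢ(x̄ᵢ−x̄)² = 2488.764; SSW = ΣΣ(x−x̄ᵢ)² = 807.979
MSB = 2488.764/3 = 829.5880; MSW = 807.979/31 = 26.0638
F = MSB/MSW = 31.8291
df = (3, 31)
p-value (upper-tail) = 0.00000
At α=0.05: p < α → reject H₀

reject H₀: yes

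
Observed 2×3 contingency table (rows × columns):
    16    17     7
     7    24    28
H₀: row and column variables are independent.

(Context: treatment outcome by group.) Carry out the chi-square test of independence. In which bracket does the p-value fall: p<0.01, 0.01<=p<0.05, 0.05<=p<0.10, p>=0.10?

Row totals [40, 59], col totals [23, 41, 35], n=99
χ² = (16−9.29)²/9.29 + (17−16.57)²/16.57 + (7−14.14)²/14.14 + (7−13.71)²/13.71 + (24−24.43)²/24.43 + (28−20.86)²/20.86 = 14.1932
df = 2
p-value (upper-tail) = 0.00083
→ bracket: p<0.01

p-value bracket: p<0.01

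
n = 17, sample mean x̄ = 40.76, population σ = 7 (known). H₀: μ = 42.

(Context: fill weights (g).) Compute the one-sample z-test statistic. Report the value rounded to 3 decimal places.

SE = σ/√n = 7/√17 = 1.6977
z = (x̄−μ₀)/SE = (40.76−42)/1.6977 = -0.7304

test statistic = -0.730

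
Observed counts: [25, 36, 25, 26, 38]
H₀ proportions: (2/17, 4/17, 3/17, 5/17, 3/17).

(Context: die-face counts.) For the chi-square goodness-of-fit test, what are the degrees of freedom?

df = k − 1 = 5 − 1 = 4

degrees of freedom = 4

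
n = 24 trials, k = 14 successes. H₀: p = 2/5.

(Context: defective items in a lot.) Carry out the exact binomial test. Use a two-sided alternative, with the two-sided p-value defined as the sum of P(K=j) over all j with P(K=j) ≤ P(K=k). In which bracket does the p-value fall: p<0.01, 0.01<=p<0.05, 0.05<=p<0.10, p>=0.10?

Exact binomial: n=24, k=14, p₀=2/5=0.4000
P(X=j) = C(n,j)·p₀^j·(1−p₀)^(n−j); p = Σ P(X=j) over j with P(X=j) ≤ P(X=14)
p-value (two-sided) = 0.09346
→ bracket: 0.05<=p<0.10

p-value bracket: 0.05<=p<0.10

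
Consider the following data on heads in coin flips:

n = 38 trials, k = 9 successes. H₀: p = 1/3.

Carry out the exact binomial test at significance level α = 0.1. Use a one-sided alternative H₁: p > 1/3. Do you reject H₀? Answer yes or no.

reject H₀: no

Exact binomial: n=38, k=9, p₀=1/3=0.3333
P(X≥9) from Σ C(n,i)·p₀^i·(1−p₀)^(n−i)
p-value (one-sided, H₁ greater) = 0.92790
At α=0.1: p ≥ α → fail to reject H₀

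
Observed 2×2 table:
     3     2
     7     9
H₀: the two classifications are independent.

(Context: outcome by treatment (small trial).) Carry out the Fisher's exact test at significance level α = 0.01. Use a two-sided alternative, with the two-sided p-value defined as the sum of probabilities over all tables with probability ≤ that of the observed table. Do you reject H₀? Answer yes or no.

reject H₀: no

Margins: r₁=5, r₂=16, c₁=10, c₂=11, n=21
p_obs = C(5,3)·C(16,7)/C(21,10); sum pmf over tables with pmf ≤ p_obs
p-value (two-sided) = 0.63512
At α=0.01: p ≥ α → fail to reject H₀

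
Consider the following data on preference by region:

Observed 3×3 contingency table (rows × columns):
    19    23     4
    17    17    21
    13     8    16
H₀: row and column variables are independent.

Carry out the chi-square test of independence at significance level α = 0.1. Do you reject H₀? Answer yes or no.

reject H₀: yes

Row totals [46, 55, 37], col totals [49, 48, 41], n=138
χ² = (19−16.33)²/16.33 + (23−16.00)²/16.00 + (4−13.67)²/13.67 + (17−19.53)²/19.53 + (17−19.13)²/19.13 + (21−16.34)²/16.34 + (13−13.14)²/13.14 + (8−12.87)²/12.87 + (16−10.99)²/10.99 = 16.3534
df = 4
p-value (upper-tail) = 0.00258
At α=0.1: p < α → reject H₀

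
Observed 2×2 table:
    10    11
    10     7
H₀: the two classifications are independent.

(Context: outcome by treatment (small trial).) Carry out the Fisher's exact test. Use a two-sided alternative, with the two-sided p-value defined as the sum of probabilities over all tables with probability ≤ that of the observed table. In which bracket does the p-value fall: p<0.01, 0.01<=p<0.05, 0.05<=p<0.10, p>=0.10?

Margins: r₁=21, r₂=17, c₁=20, c₂=18, n=38
p_obs = C(21,10)·C(17,10)/C(38,20); sum pmf over tables with pmf ≤ p_obs
p-value (two-sided) = 0.53184
→ bracket: p>=0.10

p-value bracket: p>=0.10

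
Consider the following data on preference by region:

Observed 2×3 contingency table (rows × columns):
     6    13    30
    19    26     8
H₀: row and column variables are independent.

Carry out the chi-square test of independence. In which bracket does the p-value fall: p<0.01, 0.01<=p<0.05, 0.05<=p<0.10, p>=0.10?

p-value bracket: p<0.01

Row totals [49, 53], col totals [25, 39, 38], n=102
χ² = (6−12.01)²/12.01 + (13−18.74)²/18.74 + (30−18.25)²/18.25 + (19−12.99)²/12.99 + (26−20.26)²/20.26 + (8−19.75)²/19.75 = 23.7098
df = 2
p-value (upper-tail) = 0.00001
→ bracket: p<0.01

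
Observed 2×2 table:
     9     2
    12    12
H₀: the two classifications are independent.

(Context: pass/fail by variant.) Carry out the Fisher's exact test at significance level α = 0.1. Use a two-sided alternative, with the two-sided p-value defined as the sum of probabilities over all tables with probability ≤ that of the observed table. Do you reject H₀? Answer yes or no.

Margins: r₁=11, r₂=24, c₁=21, c₂=14, n=35
p_obs = C(11,9)·C(24,12)/C(35,21); sum pmf over tables with pmf ≤ p_obs
p-value (two-sided) = 0.13665
At α=0.1: p ≥ α → fail to reject H₀

reject H₀: no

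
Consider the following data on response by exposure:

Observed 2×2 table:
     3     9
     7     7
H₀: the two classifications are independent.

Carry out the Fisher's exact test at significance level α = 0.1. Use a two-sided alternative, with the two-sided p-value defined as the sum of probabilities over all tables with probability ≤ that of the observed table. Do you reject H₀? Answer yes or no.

reject H₀: no

Margins: r₁=12, r₂=14, c₁=10, c₂=16, n=26
p_obs = C(12,3)·C(14,7)/C(26,10); sum pmf over tables with pmf ≤ p_obs
p-value (two-sided) = 0.24752
At α=0.1: p ≥ α → fail to reject H₀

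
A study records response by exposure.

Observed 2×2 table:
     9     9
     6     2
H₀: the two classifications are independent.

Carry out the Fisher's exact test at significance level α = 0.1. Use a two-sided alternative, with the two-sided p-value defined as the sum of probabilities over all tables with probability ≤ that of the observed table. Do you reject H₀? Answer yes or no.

reject H₀: no

Margins: r₁=18, r₂=8, c₁=15, c₂=11, n=26
p_obs = C(18,9)·C(8,6)/C(26,15); sum pmf over tables with pmf ≤ p_obs
p-value (two-sided) = 0.39451
At α=0.1: p ≥ α → fail to reject H₀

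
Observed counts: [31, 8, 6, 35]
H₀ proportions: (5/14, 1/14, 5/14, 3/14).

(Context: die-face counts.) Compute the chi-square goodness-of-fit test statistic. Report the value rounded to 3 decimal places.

test statistic = 37.553

n = 80; E_i = n·p_i = [28.57, 5.71, 28.57, 17.14]
χ² = (31−28.57)²/28.57 + (8−5.71)²/5.71 + (6−28.57)²/28.57 + (35−17.14)²/17.14 = 37.5533
df = 3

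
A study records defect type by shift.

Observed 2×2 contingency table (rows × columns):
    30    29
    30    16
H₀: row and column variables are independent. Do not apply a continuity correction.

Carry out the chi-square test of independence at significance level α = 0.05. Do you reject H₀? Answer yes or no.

Row totals [59, 46], col totals [60, 45], n=105
χ² = (30−33.71)²/33.71 + (29−25.29)²/25.29 + (30−26.29)²/26.29 + (16−19.71)²/19.71 = 2.1794
df = 1
p-value (upper-tail) = 0.13987
At α=0.05: p ≥ α → fail to reject H₀

reject H₀: no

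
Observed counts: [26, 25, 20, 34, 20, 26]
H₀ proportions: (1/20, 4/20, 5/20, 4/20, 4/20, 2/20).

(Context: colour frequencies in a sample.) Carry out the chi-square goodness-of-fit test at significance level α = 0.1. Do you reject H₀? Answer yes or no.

reject H₀: yes

n = 151; E_i = n·p_i = [7.55, 30.20, 37.75, 30.20, 30.20, 15.10]
χ² = (26−7.55)²/7.55 + (25−30.20)²/30.20 + (20−37.75)²/37.75 + (34−30.20)²/30.20 + (20−30.20)²/30.20 + (26−15.10)²/15.10 = 66.1192
df = 5
p-value (upper-tail) = 0.00000
At α=0.1: p < α → reject H₀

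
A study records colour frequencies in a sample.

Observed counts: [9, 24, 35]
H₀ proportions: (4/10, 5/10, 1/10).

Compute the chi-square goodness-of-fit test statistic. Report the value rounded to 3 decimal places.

n = 68; E_i = n·p_i = [27.20, 34.00, 6.80]
χ² = (9−27.20)²/27.20 + (24−34.00)²/34.00 + (35−6.80)²/6.80 = 132.0662
df = 2

test statistic = 132.066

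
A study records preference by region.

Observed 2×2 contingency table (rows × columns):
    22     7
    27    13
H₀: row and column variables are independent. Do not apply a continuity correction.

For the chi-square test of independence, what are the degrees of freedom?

degrees of freedom = 1

df = (r−1)(c−1) = (2−1)·(2−1) = 1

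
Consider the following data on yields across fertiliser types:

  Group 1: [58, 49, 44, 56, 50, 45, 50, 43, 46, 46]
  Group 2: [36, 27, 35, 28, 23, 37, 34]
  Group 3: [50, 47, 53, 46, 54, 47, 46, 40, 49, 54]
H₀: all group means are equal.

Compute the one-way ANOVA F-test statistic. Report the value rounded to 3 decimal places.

test statistic = 32.251

Group means [48.70, 31.43, 48.60], grand mean 44.185
SSB = Σnᵢ(x̄ᵢ−x̄)² = 1537.860; SSW = ΣΣ(x−x̄ᵢ)² = 572.214
MSB = 1537.860/2 = 768.9299; MSW = 572.214/24 = 23.8423
F = MSB/MSW = 32.2507
df = (2, 24)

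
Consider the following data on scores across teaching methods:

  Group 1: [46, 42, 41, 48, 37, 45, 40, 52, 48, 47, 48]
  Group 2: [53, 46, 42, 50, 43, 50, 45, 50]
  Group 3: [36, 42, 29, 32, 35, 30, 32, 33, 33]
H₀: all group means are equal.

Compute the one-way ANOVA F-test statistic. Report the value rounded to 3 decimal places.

Group means [44.91, 47.38, 33.56], grand mean 41.964
SSB = Σnᵢ(x̄ᵢ−x̄)² = 965.958; SSW = ΣΣ(x−x̄ᵢ)² = 421.006
MSB = 965.958/2 = 482.9790; MSW = 421.006/25 = 16.8403
F = MSB/MSW = 28.6800
df = (2, 25)

test statistic = 28.680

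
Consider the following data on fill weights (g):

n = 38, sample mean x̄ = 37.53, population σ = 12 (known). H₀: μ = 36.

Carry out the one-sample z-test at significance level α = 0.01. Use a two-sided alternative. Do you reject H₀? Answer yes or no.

reject H₀: no

SE = σ/√n = 12/√38 = 1.9467
z = (x̄−μ₀)/SE = (37.53−36)/1.9467 = 0.7860
p-value (two-sided) = 0.43189
At α=0.01: p ≥ α → fail to reject H₀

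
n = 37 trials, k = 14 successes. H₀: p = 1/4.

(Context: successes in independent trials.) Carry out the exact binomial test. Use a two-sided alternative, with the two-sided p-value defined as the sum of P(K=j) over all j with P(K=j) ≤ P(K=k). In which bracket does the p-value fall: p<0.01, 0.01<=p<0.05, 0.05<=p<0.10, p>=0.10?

Exact binomial: n=37, k=14, p₀=1/4=0.2500
P(X=j) = C(n,j)·p₀^j·(1−p₀)^(n−j); p = Σ P(X=j) over j with P(X=j) ≤ P(X=14)
p-value (two-sided) = 0.08604
→ bracket: 0.05<=p<0.10

p-value bracket: 0.05<=p<0.10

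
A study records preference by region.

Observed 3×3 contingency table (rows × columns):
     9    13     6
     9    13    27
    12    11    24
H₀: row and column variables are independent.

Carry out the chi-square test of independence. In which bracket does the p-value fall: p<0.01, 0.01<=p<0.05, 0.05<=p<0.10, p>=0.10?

p-value bracket: 0.01<=p<0.05

Row totals [28, 49, 47], col totals [30, 37, 57], n=124
χ² = (9−6.77)²/6.77 + (13−8.35)²/8.35 + (6−12.87)²/12.87 + (9−11.85)²/11.85 + (13−14.62)²/14.62 + (27−22.52)²/22.52 + (12−11.37)²/11.37 + (11−14.02)²/14.02 + (24−21.60)²/21.60 = 9.6910
df = 4
p-value (upper-tail) = 0.04597
→ bracket: 0.01<=p<0.05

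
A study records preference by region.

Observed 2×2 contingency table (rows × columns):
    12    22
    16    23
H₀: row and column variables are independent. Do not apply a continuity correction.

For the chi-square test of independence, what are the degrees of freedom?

df = (r−1)(c−1) = (2−1)·(2−1) = 1

degrees of freedom = 1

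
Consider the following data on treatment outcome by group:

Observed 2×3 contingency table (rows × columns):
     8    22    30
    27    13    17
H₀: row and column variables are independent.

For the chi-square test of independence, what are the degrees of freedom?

df = (r−1)(c−1) = (2−1)·(3−1) = 2

degrees of freedom = 2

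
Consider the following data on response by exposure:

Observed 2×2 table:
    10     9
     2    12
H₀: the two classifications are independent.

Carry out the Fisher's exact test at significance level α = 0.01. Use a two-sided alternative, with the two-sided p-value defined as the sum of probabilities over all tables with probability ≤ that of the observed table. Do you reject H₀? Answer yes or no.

Margins: r₁=19, r₂=14, c₁=12, c₂=21, n=33
p_obs = C(19,10)·C(14,2)/C(33,12); sum pmf over tables with pmf ≤ p_obs
p-value (two-sided) = 0.03279
At α=0.01: p ≥ α → fail to reject H₀

reject H₀: no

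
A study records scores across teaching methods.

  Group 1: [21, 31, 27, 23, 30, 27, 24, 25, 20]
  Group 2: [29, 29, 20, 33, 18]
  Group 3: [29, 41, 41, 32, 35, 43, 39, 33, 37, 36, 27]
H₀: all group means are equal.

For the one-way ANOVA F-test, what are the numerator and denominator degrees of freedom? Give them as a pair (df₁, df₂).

degrees of freedom = [2, 22]

k = 3 groups, N = 25 total
df = (k−1, N−k) = (3−1, 25−3) = (2, 22)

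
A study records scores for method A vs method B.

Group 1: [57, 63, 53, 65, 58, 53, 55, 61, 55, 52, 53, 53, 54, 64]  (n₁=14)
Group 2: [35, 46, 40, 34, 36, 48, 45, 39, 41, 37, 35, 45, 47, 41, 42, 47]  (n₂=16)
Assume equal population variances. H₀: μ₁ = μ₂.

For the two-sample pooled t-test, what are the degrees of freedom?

degrees of freedom = 28

df = n₁ + n₂ − 2 = 14 + 16 − 2 = 28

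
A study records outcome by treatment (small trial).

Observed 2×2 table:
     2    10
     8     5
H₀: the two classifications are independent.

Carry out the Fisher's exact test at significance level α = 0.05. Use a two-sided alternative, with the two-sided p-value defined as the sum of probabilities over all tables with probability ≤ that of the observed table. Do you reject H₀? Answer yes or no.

reject H₀: yes

Margins: r₁=12, r₂=13, c₁=10, c₂=15, n=25
p_obs = C(12,2)·C(13,8)/C(25,10); sum pmf over tables with pmf ≤ p_obs
p-value (two-sided) = 0.04141
At α=0.05: p < α → reject H₀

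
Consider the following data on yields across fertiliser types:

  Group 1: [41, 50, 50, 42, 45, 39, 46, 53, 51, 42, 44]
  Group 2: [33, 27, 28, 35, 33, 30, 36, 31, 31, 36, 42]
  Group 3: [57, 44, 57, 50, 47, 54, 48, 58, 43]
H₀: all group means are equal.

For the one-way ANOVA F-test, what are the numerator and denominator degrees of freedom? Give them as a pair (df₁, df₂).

degrees of freedom = [2, 28]

k = 3 groups, N = 31 total
df = (k−1, N−k) = (3−1, 31−3) = (2, 28)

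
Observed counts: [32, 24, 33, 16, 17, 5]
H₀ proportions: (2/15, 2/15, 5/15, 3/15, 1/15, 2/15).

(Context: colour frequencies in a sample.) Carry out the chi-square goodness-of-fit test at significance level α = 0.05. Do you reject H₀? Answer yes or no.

reject H₀: yes

n = 127; E_i = n·p_i = [16.93, 16.93, 42.33, 25.40, 8.47, 16.93]
χ² = (32−16.93)²/16.93 + (24−16.93)²/16.93 + (33−42.33)²/42.33 + (16−25.40)²/25.40 + (17−8.47)²/8.47 + (5−16.93)²/16.93 = 38.9016
df = 5
p-value (upper-tail) = 0.00000
At α=0.05: p < α → reject H₀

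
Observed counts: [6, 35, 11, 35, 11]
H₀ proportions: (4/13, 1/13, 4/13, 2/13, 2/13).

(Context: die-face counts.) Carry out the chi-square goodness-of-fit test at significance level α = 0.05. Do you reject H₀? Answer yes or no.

n = 98; E_i = n·p_i = [30.15, 7.54, 30.15, 15.08, 15.08]
χ² = (6−30.15)²/30.15 + (35−7.54)²/7.54 + (11−30.15)²/30.15 + (35−15.08)²/15.08 + (11−15.08)²/15.08 = 158.9821
df = 4
p-value (upper-tail) = 0.00000
At α=0.05: p < α → reject H₀

reject H₀: yes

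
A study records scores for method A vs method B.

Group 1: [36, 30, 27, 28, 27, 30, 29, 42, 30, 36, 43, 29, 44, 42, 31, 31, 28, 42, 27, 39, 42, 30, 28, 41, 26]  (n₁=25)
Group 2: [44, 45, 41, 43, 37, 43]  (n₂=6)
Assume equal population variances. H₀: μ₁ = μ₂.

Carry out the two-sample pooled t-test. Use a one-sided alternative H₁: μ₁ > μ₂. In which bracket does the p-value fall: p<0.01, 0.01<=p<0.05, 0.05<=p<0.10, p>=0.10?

p-value bracket: p>=0.10

x̄₁=33.520, s₁=6.339, n₁=25
x̄₂=42.167, s₂=2.858, n₂=6
s_p² = [24·6.339² + 5·2.858²]/29 = 34.6577
SE = √(s_p²·(1/25+1/6)) = 2.6763
t = (33.520−42.167)/2.6763 = -3.2308
df = 29
p-value (one-sided, H₁ greater) = 0.99847
→ bracket: p>=0.10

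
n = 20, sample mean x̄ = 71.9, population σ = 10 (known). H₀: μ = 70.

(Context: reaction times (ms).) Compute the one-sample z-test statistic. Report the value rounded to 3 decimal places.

test statistic = 0.850

SE = σ/√n = 10/√20 = 2.2361
z = (x̄−μ₀)/SE = (71.9−70)/2.2361 = 0.8497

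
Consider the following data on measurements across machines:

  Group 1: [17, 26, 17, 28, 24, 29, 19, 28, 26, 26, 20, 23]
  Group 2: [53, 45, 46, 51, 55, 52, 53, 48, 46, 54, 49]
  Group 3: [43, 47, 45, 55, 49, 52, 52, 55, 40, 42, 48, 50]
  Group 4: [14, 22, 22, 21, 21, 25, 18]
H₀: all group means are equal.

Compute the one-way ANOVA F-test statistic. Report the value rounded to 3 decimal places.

Group means [23.58, 50.18, 48.17, 20.43], grand mean 37.048
SSB = Σnᵢ(x̄ᵢ−x̄)² = 7489.971; SSW = ΣΣ(x−x̄ᵢ)² = 675.934
MSB = 7489.971/3 = 2496.6569; MSW = 675.934/38 = 17.7877
F = MSB/MSW = 140.3583
df = (3, 38)

test statistic = 140.358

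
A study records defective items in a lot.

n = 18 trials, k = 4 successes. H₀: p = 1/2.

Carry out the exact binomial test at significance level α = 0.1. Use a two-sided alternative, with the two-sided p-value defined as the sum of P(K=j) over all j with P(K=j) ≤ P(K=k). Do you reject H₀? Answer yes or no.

Exact binomial: n=18, k=4, p₀=1/2=0.5000
P(X=j) = C(n,j)·p₀^j·(1−p₀)^(n−j); p = Σ P(X=j) over j with P(X=j) ≤ P(X=4)
p-value (two-sided) = 0.03088
At α=0.1: p < α → reject H₀

reject H₀: yes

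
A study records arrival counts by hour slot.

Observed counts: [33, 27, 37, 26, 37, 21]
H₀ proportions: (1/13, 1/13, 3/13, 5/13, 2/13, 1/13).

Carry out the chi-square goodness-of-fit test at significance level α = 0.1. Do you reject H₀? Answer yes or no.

reject H₀: yes

n = 181; E_i = n·p_i = [13.92, 13.92, 41.77, 69.62, 27.85, 13.92]
χ² = (33−13.92)²/13.92 + (27−13.92)²/13.92 + (37−41.77)²/41.77 + (26−69.62)²/69.62 + (37−27.85)²/27.85 + (21−13.92)²/13.92 = 72.8974
df = 5
p-value (upper-tail) = 0.00000
At α=0.1: p < α → reject H₀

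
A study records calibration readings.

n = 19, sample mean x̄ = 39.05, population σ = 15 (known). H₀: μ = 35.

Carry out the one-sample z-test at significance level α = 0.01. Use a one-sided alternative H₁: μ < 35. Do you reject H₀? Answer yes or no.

reject H₀: no

SE = σ/√n = 15/√19 = 3.4412
z = (x̄−μ₀)/SE = (39.05−35)/3.4412 = 1.1769
p-value (one-sided, H₁ less) = 0.88038
At α=0.01: p ≥ α → fail to reject H₀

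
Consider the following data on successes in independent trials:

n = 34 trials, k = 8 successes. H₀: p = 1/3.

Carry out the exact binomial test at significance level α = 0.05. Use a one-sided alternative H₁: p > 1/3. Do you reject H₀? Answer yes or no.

Exact binomial: n=34, k=8, p₀=1/3=0.3333
P(X≥8) from Σ C(n,i)·p₀^i·(1−p₀)^(n−i)
p-value (one-sided, H₁ greater) = 0.92218
At α=0.05: p ≥ α → fail to reject H₀

reject H₀: no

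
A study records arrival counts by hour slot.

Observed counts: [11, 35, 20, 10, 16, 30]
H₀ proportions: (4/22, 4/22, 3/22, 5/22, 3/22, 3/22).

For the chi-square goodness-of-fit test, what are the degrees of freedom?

degrees of freedom = 5

df = k − 1 = 6 − 1 = 5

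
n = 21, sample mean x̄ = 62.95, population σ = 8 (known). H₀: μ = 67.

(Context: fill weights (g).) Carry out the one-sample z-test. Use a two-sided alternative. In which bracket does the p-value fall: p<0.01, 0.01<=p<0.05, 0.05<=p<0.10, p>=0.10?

SE = σ/√n = 8/√21 = 1.7457
z = (x̄−μ₀)/SE = (62.95−67)/1.7457 = -2.3199
p-value (two-sided) = 0.02034
→ bracket: 0.01<=p<0.05

p-value bracket: 0.01<=p<0.05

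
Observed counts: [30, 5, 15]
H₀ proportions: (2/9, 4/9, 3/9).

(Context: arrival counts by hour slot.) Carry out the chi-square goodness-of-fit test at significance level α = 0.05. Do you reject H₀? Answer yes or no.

reject H₀: yes

n = 50; E_i = n·p_i = [11.11, 22.22, 16.67]
χ² = (30−11.11)²/11.11 + (5−22.22)²/22.22 + (15−16.67)²/16.67 = 45.6250
df = 2
p-value (upper-tail) = 0.00000
At α=0.05: p < α → reject H₀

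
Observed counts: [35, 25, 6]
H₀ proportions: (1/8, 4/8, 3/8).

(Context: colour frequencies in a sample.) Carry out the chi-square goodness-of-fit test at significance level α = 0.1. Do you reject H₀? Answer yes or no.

reject H₀: yes

n = 66; E_i = n·p_i = [8.25, 33.00, 24.75]
χ² = (35−8.25)²/8.25 + (25−33.00)²/33.00 + (6−24.75)²/24.75 = 102.8788
df = 2
p-value (upper-tail) = 0.00000
At α=0.1: p < α → reject H₀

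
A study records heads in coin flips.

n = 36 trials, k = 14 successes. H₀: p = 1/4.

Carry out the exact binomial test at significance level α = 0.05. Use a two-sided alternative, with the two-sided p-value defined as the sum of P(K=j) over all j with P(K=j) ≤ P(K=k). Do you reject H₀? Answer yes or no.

Exact binomial: n=36, k=14, p₀=1/4=0.2500
P(X=j) = C(n,j)·p₀^j·(1−p₀)^(n−j); p = Σ P(X=j) over j with P(X=j) ≤ P(X=14)
p-value (two-sided) = 0.08030
At α=0.05: p ≥ α → fail to reject H₀

reject H₀: no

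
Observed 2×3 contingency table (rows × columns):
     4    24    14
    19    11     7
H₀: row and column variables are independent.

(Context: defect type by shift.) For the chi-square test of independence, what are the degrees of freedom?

df = (r−1)(c−1) = (2−1)·(3−1) = 2

degrees of freedom = 2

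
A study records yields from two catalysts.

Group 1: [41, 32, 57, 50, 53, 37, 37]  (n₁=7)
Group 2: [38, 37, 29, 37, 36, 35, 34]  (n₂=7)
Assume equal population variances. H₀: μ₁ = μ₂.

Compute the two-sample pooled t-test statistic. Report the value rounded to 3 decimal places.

x̄₁=43.857, s₁=9.459, n₁=7
x̄₂=35.143, s₂=3.024, n₂=7
s_p² = [6·9.459² + 6·3.024²]/12 = 49.3095
SE = √(s_p²·(1/7+1/7)) = 3.7535
t = (43.857−35.143)/3.7535 = 2.3217
df = 12

test statistic = 2.322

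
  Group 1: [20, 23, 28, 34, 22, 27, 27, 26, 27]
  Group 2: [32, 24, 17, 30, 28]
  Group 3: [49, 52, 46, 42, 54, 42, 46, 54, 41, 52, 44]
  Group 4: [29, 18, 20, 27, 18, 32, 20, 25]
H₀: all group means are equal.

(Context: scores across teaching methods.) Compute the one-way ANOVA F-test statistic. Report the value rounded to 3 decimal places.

test statistic = 49.157

Group means [26.00, 26.20, 47.45, 23.62], grand mean 32.606
SSB = Σnᵢ(x̄ᵢ−x̄)² = 3668.477; SSW = ΣΣ(x−x̄ᵢ)² = 721.402
MSB = 3668.477/3 = 1222.8255; MSW = 721.402/29 = 24.8759
F = MSB/MSW = 49.1570
df = (3, 29)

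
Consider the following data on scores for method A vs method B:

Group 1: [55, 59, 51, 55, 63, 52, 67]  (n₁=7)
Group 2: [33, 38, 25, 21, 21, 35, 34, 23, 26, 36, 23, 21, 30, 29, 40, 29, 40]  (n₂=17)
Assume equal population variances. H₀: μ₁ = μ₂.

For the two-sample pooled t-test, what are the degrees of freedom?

degrees of freedom = 22

df = n₁ + n₂ − 2 = 7 + 17 − 2 = 22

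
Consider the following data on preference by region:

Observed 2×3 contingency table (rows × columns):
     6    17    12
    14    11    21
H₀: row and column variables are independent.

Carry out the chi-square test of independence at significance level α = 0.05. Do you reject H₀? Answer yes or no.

reject H₀: no

Row totals [35, 46], col totals [20, 28, 33], n=81
χ² = (6−8.64)²/8.64 + (17−12.10)²/12.10 + (12−14.26)²/14.26 + (14−11.36)²/11.36 + (11−15.90)²/15.90 + (21−18.74)²/18.74 = 5.5488
df = 2
p-value (upper-tail) = 0.06239
At α=0.05: p ≥ α → fail to reject H₀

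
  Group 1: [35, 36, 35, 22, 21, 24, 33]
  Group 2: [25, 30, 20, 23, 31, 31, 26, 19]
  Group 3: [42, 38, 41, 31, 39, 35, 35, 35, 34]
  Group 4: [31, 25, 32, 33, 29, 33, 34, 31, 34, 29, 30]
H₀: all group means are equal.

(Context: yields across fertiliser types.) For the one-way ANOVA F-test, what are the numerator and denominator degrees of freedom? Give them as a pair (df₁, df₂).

degrees of freedom = [3, 31]

k = 4 groups, N = 35 total
df = (k−1, N−k) = (4−1, 35−4) = (3, 31)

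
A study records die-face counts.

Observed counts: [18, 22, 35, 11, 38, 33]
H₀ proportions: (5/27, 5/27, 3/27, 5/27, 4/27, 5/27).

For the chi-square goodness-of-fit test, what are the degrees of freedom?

degrees of freedom = 5

df = k − 1 = 6 − 1 = 5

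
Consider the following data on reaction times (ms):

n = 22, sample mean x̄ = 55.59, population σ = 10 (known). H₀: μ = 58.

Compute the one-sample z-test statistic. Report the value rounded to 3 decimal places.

SE = σ/√n = 10/√22 = 2.1320
z = (x̄−μ₀)/SE = (55.59−58)/2.1320 = -1.1304

test statistic = -1.130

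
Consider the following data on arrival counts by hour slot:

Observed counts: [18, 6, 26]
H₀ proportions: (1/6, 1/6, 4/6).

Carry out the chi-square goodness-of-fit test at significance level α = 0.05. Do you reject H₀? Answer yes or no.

n = 50; E_i = n·p_i = [8.33, 8.33, 33.33]
χ² = (18−8.33)²/8.33 + (6−8.33)²/8.33 + (26−33.33)²/33.33 = 13.4800
df = 2
p-value (upper-tail) = 0.00118
At α=0.05: p < α → reject H₀

reject H₀: yes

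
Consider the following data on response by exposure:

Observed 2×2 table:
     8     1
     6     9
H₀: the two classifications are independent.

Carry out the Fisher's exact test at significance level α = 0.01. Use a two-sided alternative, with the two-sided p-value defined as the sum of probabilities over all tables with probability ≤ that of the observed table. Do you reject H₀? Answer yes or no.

reject H₀: no

Margins: r₁=9, r₂=15, c₁=14, c₂=10, n=24
p_obs = C(9,8)·C(15,6)/C(24,14); sum pmf over tables with pmf ≤ p_obs
p-value (two-sided) = 0.03334
At α=0.01: p ≥ α → fail to reject H₀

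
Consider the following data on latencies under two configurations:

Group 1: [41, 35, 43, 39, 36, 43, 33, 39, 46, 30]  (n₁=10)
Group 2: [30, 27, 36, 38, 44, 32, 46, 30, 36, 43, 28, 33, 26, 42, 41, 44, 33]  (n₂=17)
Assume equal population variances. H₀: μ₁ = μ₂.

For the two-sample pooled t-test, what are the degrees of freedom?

df = n₁ + n₂ − 2 = 10 + 17 − 2 = 25

degrees of freedom = 25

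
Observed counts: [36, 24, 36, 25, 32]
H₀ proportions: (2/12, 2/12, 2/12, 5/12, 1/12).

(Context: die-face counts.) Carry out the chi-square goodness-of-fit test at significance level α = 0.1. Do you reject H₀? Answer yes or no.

reject H₀: yes

n = 153; E_i = n·p_i = [25.50, 25.50, 25.50, 63.75, 12.75]
χ² = (36−25.50)²/25.50 + (24−25.50)²/25.50 + (36−25.50)²/25.50 + (25−63.75)²/63.75 + (32−12.75)²/12.75 = 61.3529
df = 4
p-value (upper-tail) = 0.00000
At α=0.1: p < α → reject H₀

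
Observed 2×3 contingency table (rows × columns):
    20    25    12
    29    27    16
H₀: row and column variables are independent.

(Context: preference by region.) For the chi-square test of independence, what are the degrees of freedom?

degrees of freedom = 2

df = (r−1)(c−1) = (2−1)·(3−1) = 2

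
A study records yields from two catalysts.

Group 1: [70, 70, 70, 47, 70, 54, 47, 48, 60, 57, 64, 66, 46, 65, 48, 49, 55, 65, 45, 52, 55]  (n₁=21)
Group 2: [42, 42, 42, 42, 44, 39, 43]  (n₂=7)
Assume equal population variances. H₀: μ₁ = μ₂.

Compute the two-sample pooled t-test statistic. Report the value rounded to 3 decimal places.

test statistic = 4.346

x̄₁=57.286, s₁=9.150, n₁=21
x̄₂=42.000, s₂=1.528, n₂=7
s_p² = [20·9.150² + 6·1.528²]/26 = 64.9341
SE = √(s_p²·(1/21+1/7)) = 3.5169
t = (57.286−42.000)/3.5169 = 4.3464
df = 26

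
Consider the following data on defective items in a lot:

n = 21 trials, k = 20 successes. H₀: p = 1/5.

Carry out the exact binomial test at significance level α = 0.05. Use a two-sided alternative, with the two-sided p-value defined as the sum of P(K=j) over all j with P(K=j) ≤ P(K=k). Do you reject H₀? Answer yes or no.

reject H₀: yes

Exact binomial: n=21, k=20, p₀=1/5=0.2000
P(X=j) = C(n,j)·p₀^j·(1−p₀)^(n−j); p = Σ P(X=j) over j with P(X=j) ≤ P(X=20)
p-value (two-sided) = 0.00000
At α=0.05: p < α → reject H₀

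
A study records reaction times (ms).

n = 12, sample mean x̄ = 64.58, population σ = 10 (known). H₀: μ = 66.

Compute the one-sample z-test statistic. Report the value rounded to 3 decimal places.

SE = σ/√n = 10/√12 = 2.8868
z = (x̄−μ₀)/SE = (64.58−66)/2.8868 = -0.4919

test statistic = -0.492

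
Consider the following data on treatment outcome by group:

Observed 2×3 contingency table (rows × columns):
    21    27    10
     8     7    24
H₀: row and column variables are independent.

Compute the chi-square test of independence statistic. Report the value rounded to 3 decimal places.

Row totals [58, 39], col totals [29, 34, 34], n=97
χ² = (21−17.34)²/17.34 + (27−20.33)²/20.33 + (10−20.33)²/20.33 + (8−11.66)²/11.66 + (7−13.67)²/13.67 + (24−13.67)²/13.67 = 20.4188
df = 2

test statistic = 20.419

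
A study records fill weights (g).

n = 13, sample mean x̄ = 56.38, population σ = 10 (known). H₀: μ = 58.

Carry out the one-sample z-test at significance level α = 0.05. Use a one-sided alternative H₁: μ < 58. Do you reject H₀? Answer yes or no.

reject H₀: no

SE = σ/√n = 10/√13 = 2.7735
z = (x̄−μ₀)/SE = (56.38−58)/2.7735 = -0.5841
p-value (one-sided, H₁ less) = 0.27958
At α=0.05: p ≥ α → fail to reject H₀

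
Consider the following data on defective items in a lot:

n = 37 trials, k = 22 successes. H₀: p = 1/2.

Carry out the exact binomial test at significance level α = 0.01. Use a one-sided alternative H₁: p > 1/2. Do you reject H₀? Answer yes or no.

Exact binomial: n=37, k=22, p₀=1/2=0.5000
P(X≥22) from Σ C(n,i)·p₀^i·(1−p₀)^(n−i)
p-value (one-sided, H₁ greater) = 0.16200
At α=0.01: p ≥ α → fail to reject H₀

reject H₀: no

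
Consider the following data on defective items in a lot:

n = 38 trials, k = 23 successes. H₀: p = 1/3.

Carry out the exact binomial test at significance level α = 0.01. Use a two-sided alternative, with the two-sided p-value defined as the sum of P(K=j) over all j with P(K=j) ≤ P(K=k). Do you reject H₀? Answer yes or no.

Exact binomial: n=38, k=23, p₀=1/3=0.3333
P(X=j) = C(n,j)·p₀^j·(1−p₀)^(n−j); p = Σ P(X=j) over j with P(X=j) ≤ P(X=23)
p-value (two-sided) = 0.00079
At α=0.01: p < α → reject H₀

reject H₀: yes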